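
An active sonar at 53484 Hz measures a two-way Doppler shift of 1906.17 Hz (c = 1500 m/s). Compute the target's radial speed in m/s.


From fd = 2*f*v/c, v = c*fd/(2*f) = 1500 * 1906.17 / (2*53484) = 26.73

26.73 m/s


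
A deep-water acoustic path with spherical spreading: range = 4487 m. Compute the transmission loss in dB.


73.04 dB


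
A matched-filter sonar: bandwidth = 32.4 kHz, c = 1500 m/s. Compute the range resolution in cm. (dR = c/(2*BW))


dR = c/(2*BW) = 1500 / (2 * 32.4e3) = 0.0231 m = 2.31 cm

2.31 cm


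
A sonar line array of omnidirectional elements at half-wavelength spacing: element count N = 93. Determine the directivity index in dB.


DI = 10*log10(93) = 19.68

19.68 dB


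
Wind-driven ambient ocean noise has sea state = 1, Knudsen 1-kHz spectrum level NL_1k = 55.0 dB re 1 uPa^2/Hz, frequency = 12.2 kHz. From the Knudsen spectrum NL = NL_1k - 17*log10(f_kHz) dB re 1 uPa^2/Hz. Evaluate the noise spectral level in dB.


36.53 dB


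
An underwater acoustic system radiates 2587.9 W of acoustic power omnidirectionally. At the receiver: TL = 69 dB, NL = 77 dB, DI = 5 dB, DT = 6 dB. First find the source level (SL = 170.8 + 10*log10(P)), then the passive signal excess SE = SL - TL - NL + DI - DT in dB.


Step 1: SL = 170.8 + 10*log10(2587.9) = 204.93 dB
Step 2: SE = SL - TL - NL + DI - DT = 204.93 - 69 - 77 + 5 - 6 = 57.93

57.93 dB


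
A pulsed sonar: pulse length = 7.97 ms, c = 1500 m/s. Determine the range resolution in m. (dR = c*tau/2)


dR = c*tau/2 = 1500 * 7.97e-3 / 2 = 5.9775

5.9775 m


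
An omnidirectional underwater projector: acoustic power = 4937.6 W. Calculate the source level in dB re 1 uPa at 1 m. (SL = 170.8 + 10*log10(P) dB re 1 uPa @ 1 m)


SL = 170.8 + 10*log10(4937.6) = 170.8 + 36.94 = 207.74

207.74 dB


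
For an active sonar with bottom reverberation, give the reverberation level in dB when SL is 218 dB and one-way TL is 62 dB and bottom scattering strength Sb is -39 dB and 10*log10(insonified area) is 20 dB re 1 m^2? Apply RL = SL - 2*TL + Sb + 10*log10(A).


RL = SL - 2*TL + Sb + 10*log10(A) = 218 - 2*62 + (-39) + 20 = 75

75 dB


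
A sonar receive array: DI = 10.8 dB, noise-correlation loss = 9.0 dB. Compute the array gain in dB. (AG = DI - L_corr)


AG = DI - L_corr = 10.8 - 9.0 = 1.8

1.8 dB


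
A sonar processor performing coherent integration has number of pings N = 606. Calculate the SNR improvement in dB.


Gain = 10*log10(606) = 27.82

27.82 dB


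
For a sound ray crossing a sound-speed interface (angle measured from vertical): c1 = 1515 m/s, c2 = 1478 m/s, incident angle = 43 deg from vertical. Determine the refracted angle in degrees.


sin(theta2) = (c2/c1)*sin(theta1) = (1478/1515)*sin(43 deg) = 0.66534
theta2 = arcsin(0.66534) = 41.71

41.71 deg


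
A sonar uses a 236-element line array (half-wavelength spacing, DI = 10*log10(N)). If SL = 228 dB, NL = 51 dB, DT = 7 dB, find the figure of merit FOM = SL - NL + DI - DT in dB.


Step 1: DI = 10*log10(236) = 23.73 dB
Step 2: FOM = SL - NL + DI - DT = 228 - 51 + 23.73 - 7 = 193.73

193.73 dB


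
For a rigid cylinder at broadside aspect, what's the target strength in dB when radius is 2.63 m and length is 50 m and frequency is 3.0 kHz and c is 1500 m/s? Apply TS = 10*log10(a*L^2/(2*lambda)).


lambda = 1500/3000 = 0.5 m
TS = 10*log10(2.63*50^2/(2*0.5)) = 38.18

38.18 dB


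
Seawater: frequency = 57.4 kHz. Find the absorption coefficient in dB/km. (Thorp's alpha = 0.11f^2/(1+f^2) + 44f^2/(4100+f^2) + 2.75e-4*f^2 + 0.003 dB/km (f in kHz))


f^2 = 3294.76
alpha = 0.11*3294.76/(1+3294.76) + 44*3294.76/(4100+3294.76) + 2.75e-4*3294.76 + 0.003 = 20.623

20.623 dB/km


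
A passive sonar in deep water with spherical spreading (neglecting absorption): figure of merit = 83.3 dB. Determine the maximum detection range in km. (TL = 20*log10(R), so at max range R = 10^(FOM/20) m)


At max range FOM = TL, so 20*log10(R) = 83.3
R = 10^(83.3/20) = 14621.77 m = 14.62 km

14.62 km


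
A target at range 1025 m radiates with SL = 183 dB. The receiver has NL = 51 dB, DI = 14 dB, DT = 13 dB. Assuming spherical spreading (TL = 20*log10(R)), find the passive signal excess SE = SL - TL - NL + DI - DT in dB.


Step 1: TL = 20*log10(1025) = 60.21 dB
Step 2: SE = 183 - 60.21 - 51 + 14 - 13 = 72.79

72.79 dB


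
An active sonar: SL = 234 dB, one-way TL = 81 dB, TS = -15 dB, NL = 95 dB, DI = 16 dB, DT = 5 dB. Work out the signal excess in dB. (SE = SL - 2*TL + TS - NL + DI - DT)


SE = SL - 2*TL + TS - NL + DI - DT = 234 - 2*81 + (-15) - 95 + 16 - 5 = -27

-27 dB


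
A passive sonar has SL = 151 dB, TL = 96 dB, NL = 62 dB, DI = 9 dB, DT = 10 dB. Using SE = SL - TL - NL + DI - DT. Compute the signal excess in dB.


SE = SL - TL - NL + DI - DT = 151 - 96 - 62 + 9 - 10 = -8

-8 dB


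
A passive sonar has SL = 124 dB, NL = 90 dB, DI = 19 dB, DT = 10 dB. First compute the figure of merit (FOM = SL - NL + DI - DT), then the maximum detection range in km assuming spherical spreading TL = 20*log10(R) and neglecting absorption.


Step 1: FOM = SL - NL + DI - DT = 124 - 90 + 19 - 10 = 43 dB
Step 2: at max range FOM = TL = 20*log10(R), so R = 10^(43/20) = 141.25 m = 0.14 km

0.14 km


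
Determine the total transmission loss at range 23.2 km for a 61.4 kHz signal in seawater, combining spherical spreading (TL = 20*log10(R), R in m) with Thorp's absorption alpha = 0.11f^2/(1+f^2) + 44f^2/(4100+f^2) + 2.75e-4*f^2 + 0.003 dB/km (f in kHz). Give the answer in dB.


602.98 dB


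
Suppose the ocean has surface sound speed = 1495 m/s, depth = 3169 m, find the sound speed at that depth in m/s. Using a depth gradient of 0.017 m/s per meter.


c = 1495 + 0.017 * 3169 = 1548.873

1548.873 m/s


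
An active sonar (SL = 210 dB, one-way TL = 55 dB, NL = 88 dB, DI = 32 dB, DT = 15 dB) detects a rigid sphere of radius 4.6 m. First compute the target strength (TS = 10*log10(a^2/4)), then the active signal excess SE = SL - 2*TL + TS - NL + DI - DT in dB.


Step 1: TS = 10*log10(4.6^2/4) = 7.23 dB
Step 2: SE = SL - 2*TL + TS - NL + DI - DT = 210 - 2*55 + (7.23) - 88 + 32 - 15 = 36.23

36.23 dB


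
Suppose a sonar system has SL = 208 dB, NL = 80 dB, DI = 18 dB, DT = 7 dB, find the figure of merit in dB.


FOM = SL - NL + DI - DT = 208 - 80 + 18 - 7 = 139

139 dB


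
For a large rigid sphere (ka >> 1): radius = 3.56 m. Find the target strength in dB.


TS = 10*log10(3.56^2 / 4) = 10*log10(3.1684) = 5.01

5.01 dB


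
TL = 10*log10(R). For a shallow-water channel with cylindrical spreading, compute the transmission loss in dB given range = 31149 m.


44.93 dB


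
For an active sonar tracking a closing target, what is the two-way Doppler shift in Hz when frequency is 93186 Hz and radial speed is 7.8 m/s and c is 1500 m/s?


969.13 Hz


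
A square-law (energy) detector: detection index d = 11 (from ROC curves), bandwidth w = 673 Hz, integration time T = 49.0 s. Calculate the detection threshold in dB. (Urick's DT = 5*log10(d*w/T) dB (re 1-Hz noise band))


DT = 5*log10(d*w/T) = 5*log10(11 * 673 / 49.0) = 5*log10(151.08) = 10.9

10.9 dB


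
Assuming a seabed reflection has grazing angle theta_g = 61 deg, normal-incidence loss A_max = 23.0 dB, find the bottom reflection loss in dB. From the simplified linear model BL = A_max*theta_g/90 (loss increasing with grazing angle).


15.59 dB


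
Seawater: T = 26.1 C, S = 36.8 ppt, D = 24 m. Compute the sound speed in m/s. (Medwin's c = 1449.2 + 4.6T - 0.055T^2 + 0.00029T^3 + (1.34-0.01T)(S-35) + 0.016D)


1539.28 m/s


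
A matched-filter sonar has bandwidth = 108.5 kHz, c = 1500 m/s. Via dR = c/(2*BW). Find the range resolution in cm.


dR = c/(2*BW) = 1500 / (2 * 108.5e3) = 0.0069 m = 0.69 cm

0.69 cm


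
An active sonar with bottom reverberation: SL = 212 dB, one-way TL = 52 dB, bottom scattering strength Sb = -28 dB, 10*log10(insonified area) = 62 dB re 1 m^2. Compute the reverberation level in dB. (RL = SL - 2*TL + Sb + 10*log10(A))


RL = SL - 2*TL + Sb + 10*log10(A) = 212 - 2*52 + (-28) + 62 = 142

142 dB


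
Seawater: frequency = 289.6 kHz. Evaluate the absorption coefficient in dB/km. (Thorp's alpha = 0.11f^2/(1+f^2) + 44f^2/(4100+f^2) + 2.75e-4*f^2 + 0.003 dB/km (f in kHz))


f^2 = 83868.16
alpha = 0.11*83868.16/(1+83868.16) + 44*83868.16/(4100+83868.16) + 2.75e-4*83868.16 + 0.003 = 65.126

65.126 dB/km


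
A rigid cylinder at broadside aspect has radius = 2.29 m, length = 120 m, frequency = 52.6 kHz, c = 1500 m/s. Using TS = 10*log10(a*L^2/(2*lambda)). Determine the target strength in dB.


lambda = 1500/52600 = 0.02852 m
TS = 10*log10(2.29*120^2/(2*0.02852)) = 57.62

57.62 dB


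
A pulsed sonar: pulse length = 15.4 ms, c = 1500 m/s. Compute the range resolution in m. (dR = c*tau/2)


dR = c*tau/2 = 1500 * 15.4e-3 / 2 = 11.55

11.55 m


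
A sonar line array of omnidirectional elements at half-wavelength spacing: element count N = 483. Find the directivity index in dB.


DI = 10*log10(483) = 26.84

26.84 dB


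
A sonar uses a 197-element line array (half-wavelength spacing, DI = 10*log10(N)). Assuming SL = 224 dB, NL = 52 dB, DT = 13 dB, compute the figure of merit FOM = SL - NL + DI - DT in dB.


Step 1: DI = 10*log10(197) = 22.94 dB
Step 2: FOM = SL - NL + DI - DT = 224 - 52 + 22.94 - 13 = 181.94

181.94 dB


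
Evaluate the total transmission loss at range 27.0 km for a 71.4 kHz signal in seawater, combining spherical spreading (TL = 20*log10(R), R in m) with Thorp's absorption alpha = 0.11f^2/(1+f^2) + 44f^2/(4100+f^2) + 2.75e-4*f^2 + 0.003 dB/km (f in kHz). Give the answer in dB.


787.98 dB


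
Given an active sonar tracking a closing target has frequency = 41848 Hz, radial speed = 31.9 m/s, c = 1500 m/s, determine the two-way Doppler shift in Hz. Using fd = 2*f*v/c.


fd = 2*f*v/c = 2 * 41848 * 31.9 / 1500 = 1779.93

1779.93 Hz


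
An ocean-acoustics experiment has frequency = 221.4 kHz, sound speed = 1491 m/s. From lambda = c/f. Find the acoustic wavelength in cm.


0.67 cm


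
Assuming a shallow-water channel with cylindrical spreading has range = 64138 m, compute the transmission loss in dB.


TL = 10*log10(64138) = 48.07

48.07 dB


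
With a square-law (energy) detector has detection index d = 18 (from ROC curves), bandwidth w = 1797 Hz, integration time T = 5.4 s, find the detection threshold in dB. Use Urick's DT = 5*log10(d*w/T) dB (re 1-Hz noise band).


DT = 5*log10(d*w/T) = 5*log10(18 * 1797 / 5.4) = 5*log10(5990.0) = 18.89

18.89 dB


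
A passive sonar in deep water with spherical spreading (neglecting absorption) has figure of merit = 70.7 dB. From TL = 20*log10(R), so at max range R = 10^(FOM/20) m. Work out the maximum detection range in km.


3.43 km


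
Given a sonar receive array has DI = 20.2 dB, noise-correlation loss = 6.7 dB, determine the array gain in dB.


13.5 dB


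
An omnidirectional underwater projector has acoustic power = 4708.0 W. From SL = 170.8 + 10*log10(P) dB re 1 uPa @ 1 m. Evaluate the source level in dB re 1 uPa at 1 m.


SL = 170.8 + 10*log10(4708.0) = 170.8 + 36.73 = 207.53

207.53 dB


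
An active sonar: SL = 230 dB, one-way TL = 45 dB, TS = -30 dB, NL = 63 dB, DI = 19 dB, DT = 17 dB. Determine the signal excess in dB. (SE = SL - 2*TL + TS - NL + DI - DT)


SE = SL - 2*TL + TS - NL + DI - DT = 230 - 2*45 + (-30) - 63 + 19 - 17 = 49

49 dB


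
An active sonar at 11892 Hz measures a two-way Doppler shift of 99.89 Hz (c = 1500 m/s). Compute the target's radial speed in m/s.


From fd = 2*f*v/c, v = c*fd/(2*f) = 1500 * 99.89 / (2*11892) = 6.3

6.3 m/s


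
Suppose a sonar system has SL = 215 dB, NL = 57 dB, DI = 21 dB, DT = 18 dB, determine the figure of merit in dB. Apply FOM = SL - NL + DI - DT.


161 dB


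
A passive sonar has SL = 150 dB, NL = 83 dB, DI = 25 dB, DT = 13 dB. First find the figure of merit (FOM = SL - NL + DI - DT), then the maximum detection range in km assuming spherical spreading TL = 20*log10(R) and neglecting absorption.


Step 1: FOM = SL - NL + DI - DT = 150 - 83 + 25 - 13 = 79 dB
Step 2: at max range FOM = TL = 20*log10(R), so R = 10^(79/20) = 8912.51 m = 8.91 km

8.91 km


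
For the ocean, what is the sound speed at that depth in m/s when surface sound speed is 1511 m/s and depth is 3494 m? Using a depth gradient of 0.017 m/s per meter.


c = 1511 + 0.017 * 3494 = 1570.398

1570.398 m/s


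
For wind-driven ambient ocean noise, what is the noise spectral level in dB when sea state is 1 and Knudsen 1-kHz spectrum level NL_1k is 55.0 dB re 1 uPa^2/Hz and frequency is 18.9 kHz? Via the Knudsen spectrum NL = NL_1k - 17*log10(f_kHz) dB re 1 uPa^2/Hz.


NL = NL_1k - 17*log10(f_kHz) = 55.0 - 17*log10(18.9) = 55.0 - (21.7) = 33.3

33.3 dB


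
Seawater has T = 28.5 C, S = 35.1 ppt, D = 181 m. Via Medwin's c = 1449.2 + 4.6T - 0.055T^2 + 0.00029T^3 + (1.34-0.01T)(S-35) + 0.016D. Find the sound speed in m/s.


1545.34 m/s


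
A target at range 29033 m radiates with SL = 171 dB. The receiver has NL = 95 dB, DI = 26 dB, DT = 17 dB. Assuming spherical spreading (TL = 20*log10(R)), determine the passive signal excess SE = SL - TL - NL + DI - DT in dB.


Step 1: TL = 20*log10(29033) = 89.26 dB
Step 2: SE = 171 - 89.26 - 95 + 26 - 17 = -4.26

-4.26 dB


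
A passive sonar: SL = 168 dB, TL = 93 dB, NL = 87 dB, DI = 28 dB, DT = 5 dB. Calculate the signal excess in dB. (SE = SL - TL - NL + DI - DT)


SE = SL - TL - NL + DI - DT = 168 - 93 - 87 + 28 - 5 = 11

11 dB


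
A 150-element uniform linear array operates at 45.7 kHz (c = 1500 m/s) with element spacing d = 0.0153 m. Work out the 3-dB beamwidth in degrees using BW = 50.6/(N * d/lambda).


0.72 deg


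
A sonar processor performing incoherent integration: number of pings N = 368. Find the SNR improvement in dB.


Gain = 5*log10(368) = 12.83

12.83 dB


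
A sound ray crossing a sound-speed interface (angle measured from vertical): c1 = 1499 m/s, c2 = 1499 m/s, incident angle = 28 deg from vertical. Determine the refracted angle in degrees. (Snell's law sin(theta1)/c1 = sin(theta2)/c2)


sin(theta2) = (c2/c1)*sin(theta1) = (1499/1499)*sin(28 deg) = 0.46947
theta2 = arcsin(0.46947) = 28.0

28.0 deg


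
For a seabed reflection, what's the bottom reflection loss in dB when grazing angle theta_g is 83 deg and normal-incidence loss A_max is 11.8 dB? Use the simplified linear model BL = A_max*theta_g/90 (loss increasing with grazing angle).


BL = A_max * theta_g / 90 = 11.8 * 83 / 90 = 10.88

10.88 dB


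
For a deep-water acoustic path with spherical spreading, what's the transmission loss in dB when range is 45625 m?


TL = 20*log10(45625) = 93.18

93.18 dB


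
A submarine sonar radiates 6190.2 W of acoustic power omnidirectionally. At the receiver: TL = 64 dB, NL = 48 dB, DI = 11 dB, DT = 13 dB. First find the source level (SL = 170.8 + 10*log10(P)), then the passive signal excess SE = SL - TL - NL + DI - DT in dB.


Step 1: SL = 170.8 + 10*log10(6190.2) = 208.72 dB
Step 2: SE = SL - TL - NL + DI - DT = 208.72 - 64 - 48 + 11 - 13 = 94.72

94.72 dB


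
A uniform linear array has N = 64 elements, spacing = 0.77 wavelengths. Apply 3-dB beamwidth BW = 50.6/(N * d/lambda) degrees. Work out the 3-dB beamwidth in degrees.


1.03 deg


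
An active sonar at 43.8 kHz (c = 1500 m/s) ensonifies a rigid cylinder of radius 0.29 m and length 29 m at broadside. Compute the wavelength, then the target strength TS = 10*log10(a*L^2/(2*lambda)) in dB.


Step 1: lambda = c/f = 1500/43800 = 0.03425 m
Step 2: TS = 10*log10(a*L^2/(2*lambda)) = 10*log10(0.29*29^2/(2*0.03425)) = 35.52

35.52 dB


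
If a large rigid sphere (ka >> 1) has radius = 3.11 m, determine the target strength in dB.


TS = 10*log10(3.11^2 / 4) = 10*log10(2.418025) = 3.83

3.83 dB


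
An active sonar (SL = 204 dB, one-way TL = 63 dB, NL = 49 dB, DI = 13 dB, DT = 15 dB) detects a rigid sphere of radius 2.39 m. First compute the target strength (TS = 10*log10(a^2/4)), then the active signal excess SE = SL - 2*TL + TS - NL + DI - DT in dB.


Step 1: TS = 10*log10(2.39^2/4) = 1.55 dB
Step 2: SE = SL - 2*TL + TS - NL + DI - DT = 204 - 2*63 + (1.55) - 49 + 13 - 15 = 28.55

28.55 dB


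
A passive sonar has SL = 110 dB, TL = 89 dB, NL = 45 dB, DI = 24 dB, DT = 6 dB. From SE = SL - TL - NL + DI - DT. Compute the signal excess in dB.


-6 dB


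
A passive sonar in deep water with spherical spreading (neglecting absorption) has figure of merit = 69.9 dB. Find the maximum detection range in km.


At max range FOM = TL, so 20*log10(R) = 69.9
R = 10^(69.9/20) = 3126.08 m = 3.13 km

3.13 km


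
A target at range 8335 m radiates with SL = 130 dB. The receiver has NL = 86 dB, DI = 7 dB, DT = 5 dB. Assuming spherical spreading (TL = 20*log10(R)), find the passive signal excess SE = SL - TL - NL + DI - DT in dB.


-32.42 dB


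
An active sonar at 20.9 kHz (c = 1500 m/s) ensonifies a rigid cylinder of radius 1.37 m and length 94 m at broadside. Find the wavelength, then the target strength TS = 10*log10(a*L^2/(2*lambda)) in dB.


Step 1: lambda = c/f = 1500/20900 = 0.07177 m
Step 2: TS = 10*log10(a*L^2/(2*lambda)) = 10*log10(1.37*94^2/(2*0.07177)) = 49.26

49.26 dB


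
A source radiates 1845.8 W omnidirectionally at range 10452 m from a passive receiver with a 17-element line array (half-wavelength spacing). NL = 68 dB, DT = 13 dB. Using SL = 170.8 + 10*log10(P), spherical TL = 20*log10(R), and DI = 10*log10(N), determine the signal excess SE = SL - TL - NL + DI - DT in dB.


Step 1: SL = 170.8 + 10*log10(1845.8) = 203.46 dB
Step 2: TL = 20*log10(10452) = 80.38 dB
Step 3: DI = 10*log10(17) = 12.3 dB
Step 4: SE = SL - TL - NL + DI - DT = 203.46 - 80.38 - 68 + 12.3 - 13 = 54.38

54.38 dB


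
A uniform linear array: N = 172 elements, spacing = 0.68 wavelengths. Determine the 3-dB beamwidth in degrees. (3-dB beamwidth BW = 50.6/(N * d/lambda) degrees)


BW = 50.6 / (172 * 0.68) = 50.6 / 116.96 = 0.43

0.43 deg


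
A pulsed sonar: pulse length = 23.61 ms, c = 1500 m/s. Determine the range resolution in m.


dR = c*tau/2 = 1500 * 23.61e-3 / 2 = 17.7075

17.7075 m


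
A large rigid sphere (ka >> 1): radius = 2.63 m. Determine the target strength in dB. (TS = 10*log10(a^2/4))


TS = 10*log10(2.63^2 / 4) = 10*log10(1.729225) = 2.38

2.38 dB


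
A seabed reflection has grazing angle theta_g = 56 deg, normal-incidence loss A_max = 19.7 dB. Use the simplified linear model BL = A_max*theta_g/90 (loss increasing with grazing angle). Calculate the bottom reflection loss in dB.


12.26 dB


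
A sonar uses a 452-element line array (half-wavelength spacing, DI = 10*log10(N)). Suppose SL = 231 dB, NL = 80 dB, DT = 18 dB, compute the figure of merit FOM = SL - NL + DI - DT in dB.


Step 1: DI = 10*log10(452) = 26.55 dB
Step 2: FOM = SL - NL + DI - DT = 231 - 80 + 26.55 - 18 = 159.55

159.55 dB


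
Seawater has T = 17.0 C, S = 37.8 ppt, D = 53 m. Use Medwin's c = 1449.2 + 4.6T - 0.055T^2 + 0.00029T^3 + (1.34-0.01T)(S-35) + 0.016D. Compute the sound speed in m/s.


c = 1449.2 + 4.6*17.0 - 0.055*17.0^2 + 0.00029*17.0^3 + (1.34 - 0.01*17.0)*(37.8 - 35) + 0.016*53 = 1517.05

1517.05 m/s


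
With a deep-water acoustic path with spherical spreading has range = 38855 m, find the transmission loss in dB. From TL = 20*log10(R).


TL = 20*log10(38855) = 91.79

91.79 dB


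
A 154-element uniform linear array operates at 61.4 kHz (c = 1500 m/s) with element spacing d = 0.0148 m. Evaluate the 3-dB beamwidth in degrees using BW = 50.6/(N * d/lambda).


Step 1: lambda = 1500/61400 = 0.02443 m
Step 2: d/lambda = 0.0148/0.02443 = 0.6058
Step 3: BW = 50.6/(N * d/lambda) = 50.6/(154 * 0.6058) = 0.54

0.54 deg


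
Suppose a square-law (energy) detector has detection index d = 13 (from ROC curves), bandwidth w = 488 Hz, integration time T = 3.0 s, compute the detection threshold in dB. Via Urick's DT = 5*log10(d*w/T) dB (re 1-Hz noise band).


DT = 5*log10(d*w/T) = 5*log10(13 * 488 / 3.0) = 5*log10(2114.67) = 16.63

16.63 dB


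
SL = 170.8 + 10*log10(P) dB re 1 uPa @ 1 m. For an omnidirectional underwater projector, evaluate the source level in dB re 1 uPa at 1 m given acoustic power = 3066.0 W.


SL = 170.8 + 10*log10(3066.0) = 170.8 + 34.87 = 205.67

205.67 dB


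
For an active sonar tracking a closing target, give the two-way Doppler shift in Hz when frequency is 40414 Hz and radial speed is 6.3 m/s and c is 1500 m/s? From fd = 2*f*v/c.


fd = 2*f*v/c = 2 * 40414 * 6.3 / 1500 = 339.48

339.48 Hz


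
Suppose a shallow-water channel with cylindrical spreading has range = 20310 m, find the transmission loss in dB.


TL = 10*log10(20310) = 43.08

43.08 dB


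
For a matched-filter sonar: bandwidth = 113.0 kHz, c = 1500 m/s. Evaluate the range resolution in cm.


0.66 cm


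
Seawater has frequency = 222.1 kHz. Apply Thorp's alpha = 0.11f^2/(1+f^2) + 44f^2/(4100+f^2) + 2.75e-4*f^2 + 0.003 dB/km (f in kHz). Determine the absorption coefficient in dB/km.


f^2 = 49328.41
alpha = 0.11*49328.41/(1+49328.41) + 44*49328.41/(4100+49328.41) + 2.75e-4*49328.41 + 0.003 = 54.302

54.302 dB/km


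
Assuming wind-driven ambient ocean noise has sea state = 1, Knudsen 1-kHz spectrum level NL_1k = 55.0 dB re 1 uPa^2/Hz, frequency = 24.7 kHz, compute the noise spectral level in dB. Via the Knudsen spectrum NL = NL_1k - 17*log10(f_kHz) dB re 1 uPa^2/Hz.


NL = NL_1k - 17*log10(f_kHz) = 55.0 - 17*log10(24.7) = 55.0 - (23.68) = 31.32

31.32 dB


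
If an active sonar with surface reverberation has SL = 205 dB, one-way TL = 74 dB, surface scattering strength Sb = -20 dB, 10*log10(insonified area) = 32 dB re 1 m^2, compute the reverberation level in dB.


RL = SL - 2*TL + Sb + 10*log10(A) = 205 - 2*74 + (-20) + 32 = 69

69 dB


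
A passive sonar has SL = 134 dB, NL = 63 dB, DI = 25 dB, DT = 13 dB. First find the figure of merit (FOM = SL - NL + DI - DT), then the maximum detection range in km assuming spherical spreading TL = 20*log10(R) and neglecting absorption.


Step 1: FOM = SL - NL + DI - DT = 134 - 63 + 25 - 13 = 83 dB
Step 2: at max range FOM = TL = 20*log10(R), so R = 10^(83/20) = 14125.38 m = 14.13 km

14.13 km


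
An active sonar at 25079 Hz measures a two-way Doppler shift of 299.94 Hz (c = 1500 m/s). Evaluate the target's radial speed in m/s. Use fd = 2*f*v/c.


From fd = 2*f*v/c, v = c*fd/(2*f) = 1500 * 299.94 / (2*25079) = 8.97

8.97 m/s


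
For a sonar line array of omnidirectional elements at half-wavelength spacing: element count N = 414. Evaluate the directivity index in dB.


26.17 dB


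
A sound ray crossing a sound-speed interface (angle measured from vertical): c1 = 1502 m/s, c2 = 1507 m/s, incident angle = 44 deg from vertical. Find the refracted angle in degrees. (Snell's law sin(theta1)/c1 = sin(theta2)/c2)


sin(theta2) = (c2/c1)*sin(theta1) = (1507/1502)*sin(44 deg) = 0.69697
theta2 = arcsin(0.69697) = 44.18

44.18 deg


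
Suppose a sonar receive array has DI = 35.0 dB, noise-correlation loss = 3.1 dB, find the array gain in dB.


AG = DI - L_corr = 35.0 - 3.1 = 31.9

31.9 dB


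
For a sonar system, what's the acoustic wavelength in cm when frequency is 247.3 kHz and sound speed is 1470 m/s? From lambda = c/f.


lambda = c/f = 1470 / 247300 = 0.0059 m = 0.59 cm

0.59 cm


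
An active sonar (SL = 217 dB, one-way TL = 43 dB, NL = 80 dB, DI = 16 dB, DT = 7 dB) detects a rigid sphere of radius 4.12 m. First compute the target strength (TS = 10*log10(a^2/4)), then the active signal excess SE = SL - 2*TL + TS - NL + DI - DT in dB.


Step 1: TS = 10*log10(4.12^2/4) = 6.28 dB
Step 2: SE = SL - 2*TL + TS - NL + DI - DT = 217 - 2*43 + (6.28) - 80 + 16 - 7 = 66.28

66.28 dB


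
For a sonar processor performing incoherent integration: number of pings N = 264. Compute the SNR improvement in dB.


Gain = 5*log10(264) = 12.11

12.11 dB


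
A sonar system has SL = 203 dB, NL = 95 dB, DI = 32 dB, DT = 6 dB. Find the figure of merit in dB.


134 dB


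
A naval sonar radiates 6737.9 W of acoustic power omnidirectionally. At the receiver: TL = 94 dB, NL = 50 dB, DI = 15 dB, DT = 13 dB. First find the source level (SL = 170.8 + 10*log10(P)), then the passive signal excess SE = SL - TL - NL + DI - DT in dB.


Step 1: SL = 170.8 + 10*log10(6737.9) = 209.09 dB
Step 2: SE = SL - TL - NL + DI - DT = 209.09 - 94 - 50 + 15 - 13 = 67.09

67.09 dB


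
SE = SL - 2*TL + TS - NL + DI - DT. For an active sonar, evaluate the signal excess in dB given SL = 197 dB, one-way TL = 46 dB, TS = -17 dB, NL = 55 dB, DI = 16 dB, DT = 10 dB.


SE = SL - 2*TL + TS - NL + DI - DT = 197 - 2*46 + (-17) - 55 + 16 - 10 = 39

39 dB


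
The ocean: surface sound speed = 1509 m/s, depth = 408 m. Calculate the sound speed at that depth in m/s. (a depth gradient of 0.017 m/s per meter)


1515.936 m/s


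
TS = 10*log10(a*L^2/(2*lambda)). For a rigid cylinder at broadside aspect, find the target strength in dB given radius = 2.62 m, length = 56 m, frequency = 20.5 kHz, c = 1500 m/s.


47.49 dB


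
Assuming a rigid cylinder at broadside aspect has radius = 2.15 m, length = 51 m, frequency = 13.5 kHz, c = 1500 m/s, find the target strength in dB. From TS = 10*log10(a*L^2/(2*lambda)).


44.01 dB


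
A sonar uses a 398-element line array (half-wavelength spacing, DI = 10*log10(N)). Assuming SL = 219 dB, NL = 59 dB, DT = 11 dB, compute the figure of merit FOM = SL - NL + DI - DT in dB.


Step 1: DI = 10*log10(398) = 26.0 dB
Step 2: FOM = SL - NL + DI - DT = 219 - 59 + 26.0 - 11 = 175.0

175.0 dB


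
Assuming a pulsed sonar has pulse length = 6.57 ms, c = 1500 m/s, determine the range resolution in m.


dR = c*tau/2 = 1500 * 6.57e-3 / 2 = 4.9275

4.9275 m


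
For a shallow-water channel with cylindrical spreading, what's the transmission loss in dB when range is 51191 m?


TL = 10*log10(51191) = 47.09

47.09 dB


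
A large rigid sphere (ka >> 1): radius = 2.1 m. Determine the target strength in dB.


TS = 10*log10(2.1^2 / 4) = 10*log10(1.1025) = 0.42

0.42 dB


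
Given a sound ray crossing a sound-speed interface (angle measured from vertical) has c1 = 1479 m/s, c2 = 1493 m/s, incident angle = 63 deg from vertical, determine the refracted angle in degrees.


sin(theta2) = (c2/c1)*sin(theta1) = (1493/1479)*sin(63 deg) = 0.89944
theta2 = arcsin(0.89944) = 64.08

64.08 deg


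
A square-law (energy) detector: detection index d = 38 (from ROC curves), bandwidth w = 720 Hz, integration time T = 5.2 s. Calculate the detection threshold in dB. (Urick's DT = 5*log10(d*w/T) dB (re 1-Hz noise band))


18.61 dB


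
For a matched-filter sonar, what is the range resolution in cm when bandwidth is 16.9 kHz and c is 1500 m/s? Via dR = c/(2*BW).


dR = c/(2*BW) = 1500 / (2 * 16.9e3) = 0.0444 m = 4.44 cm

4.44 cm


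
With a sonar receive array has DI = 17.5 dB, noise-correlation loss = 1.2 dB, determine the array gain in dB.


AG = DI - L_corr = 17.5 - 1.2 = 16.3

16.3 dB


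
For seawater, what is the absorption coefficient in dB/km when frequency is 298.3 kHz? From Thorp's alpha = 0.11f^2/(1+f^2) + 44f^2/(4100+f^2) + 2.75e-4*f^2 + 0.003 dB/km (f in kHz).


f^2 = 88982.89
alpha = 0.11*88982.89/(1+88982.89) + 44*88982.89/(4100+88982.89) + 2.75e-4*88982.89 + 0.003 = 66.645

66.645 dB/km


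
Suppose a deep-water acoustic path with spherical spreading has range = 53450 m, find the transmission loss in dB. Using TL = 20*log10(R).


TL = 20*log10(53450) = 94.56

94.56 dB


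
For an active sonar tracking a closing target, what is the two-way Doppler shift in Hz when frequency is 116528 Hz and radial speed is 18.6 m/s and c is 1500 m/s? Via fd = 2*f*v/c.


fd = 2*f*v/c = 2 * 116528 * 18.6 / 1500 = 2889.89

2889.89 Hz


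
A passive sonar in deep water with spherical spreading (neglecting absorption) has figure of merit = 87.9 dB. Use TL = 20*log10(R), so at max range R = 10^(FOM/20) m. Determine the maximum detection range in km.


At max range FOM = TL, so 20*log10(R) = 87.9
R = 10^(87.9/20) = 24831.33 m = 24.83 km

24.83 km


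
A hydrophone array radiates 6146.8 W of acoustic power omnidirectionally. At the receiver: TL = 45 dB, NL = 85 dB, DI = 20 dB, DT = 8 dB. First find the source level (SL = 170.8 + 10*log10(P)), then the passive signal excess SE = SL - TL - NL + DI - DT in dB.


Step 1: SL = 170.8 + 10*log10(6146.8) = 208.69 dB
Step 2: SE = SL - TL - NL + DI - DT = 208.69 - 45 - 85 + 20 - 8 = 90.69

90.69 dB


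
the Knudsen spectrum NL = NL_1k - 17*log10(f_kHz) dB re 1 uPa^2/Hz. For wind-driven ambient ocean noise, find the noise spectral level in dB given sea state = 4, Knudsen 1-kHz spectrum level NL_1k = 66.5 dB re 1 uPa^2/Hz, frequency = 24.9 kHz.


NL = NL_1k - 17*log10(f_kHz) = 66.5 - 17*log10(24.9) = 66.5 - (23.74) = 42.76

42.76 dB


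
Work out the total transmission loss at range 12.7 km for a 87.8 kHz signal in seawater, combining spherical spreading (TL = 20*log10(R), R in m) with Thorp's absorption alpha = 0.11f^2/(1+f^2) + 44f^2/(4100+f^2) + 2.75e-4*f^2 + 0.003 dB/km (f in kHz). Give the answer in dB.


Step 1 (Thorp): alpha = 0.11*7708.84/(1+7708.84) + 44*7708.84/(4100+7708.84) + 2.75e-4*7708.84 + 0.003 = 30.9562 dB/km
Step 2: TL_spread = 20*log10(12700) = 82.08 dB
Step 3: TL_abs = alpha*R = 30.9562 * 12.7 = 393.14 dB
Step 4: TL_total = 82.08 + 393.14 = 475.22

475.22 dB


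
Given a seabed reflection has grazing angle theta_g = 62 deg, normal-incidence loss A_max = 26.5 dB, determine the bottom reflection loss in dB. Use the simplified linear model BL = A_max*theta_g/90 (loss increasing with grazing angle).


BL = A_max * theta_g / 90 = 26.5 * 62 / 90 = 18.26

18.26 dB


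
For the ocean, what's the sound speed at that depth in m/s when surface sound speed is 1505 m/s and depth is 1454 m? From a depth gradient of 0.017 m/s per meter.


1529.718 m/s


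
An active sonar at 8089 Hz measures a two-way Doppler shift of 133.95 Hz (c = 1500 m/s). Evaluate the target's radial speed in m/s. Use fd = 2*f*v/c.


12.42 m/s


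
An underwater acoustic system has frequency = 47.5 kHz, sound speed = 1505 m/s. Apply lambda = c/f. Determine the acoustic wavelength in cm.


lambda = c/f = 1505 / 47500 = 0.0317 m = 3.17 cm

3.17 cm


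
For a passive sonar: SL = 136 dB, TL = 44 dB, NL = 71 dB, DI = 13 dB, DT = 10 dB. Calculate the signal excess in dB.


SE = SL - TL - NL + DI - DT = 136 - 44 - 71 + 13 - 10 = 24

24 dB


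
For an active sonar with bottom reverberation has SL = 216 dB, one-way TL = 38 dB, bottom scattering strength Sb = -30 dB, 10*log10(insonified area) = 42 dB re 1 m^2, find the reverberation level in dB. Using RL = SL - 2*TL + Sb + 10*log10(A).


RL = SL - 2*TL + Sb + 10*log10(A) = 216 - 2*38 + (-30) + 42 = 152

152 dB


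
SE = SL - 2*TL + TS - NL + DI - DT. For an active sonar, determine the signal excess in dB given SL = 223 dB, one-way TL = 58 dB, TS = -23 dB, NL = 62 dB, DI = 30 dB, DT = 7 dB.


SE = SL - 2*TL + TS - NL + DI - DT = 223 - 2*58 + (-23) - 62 + 30 - 7 = 45

45 dB


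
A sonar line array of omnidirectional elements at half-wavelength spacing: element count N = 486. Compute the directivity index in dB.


DI = 10*log10(486) = 26.87

26.87 dB


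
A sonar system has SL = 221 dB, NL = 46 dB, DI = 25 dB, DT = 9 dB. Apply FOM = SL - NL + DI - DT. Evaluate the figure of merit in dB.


191 dB


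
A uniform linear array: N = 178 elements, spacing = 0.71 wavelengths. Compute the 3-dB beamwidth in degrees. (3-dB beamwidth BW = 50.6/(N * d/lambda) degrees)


0.4 deg


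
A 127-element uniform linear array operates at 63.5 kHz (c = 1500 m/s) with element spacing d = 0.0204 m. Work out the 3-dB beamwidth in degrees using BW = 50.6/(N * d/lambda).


0.46 deg


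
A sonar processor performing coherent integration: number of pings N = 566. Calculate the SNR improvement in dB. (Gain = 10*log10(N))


Gain = 10*log10(566) = 27.53

27.53 dB


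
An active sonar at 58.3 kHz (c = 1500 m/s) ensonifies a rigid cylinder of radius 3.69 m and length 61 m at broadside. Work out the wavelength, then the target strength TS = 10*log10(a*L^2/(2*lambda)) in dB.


Step 1: lambda = c/f = 1500/58300 = 0.02573 m
Step 2: TS = 10*log10(a*L^2/(2*lambda)) = 10*log10(3.69*61^2/(2*0.02573)) = 54.26

54.26 dB


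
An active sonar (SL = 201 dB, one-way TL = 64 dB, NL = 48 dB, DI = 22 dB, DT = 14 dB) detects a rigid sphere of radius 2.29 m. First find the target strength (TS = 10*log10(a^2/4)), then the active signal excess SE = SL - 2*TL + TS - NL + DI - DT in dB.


Step 1: TS = 10*log10(2.29^2/4) = 1.18 dB
Step 2: SE = SL - 2*TL + TS - NL + DI - DT = 201 - 2*64 + (1.18) - 48 + 22 - 14 = 34.18

34.18 dB


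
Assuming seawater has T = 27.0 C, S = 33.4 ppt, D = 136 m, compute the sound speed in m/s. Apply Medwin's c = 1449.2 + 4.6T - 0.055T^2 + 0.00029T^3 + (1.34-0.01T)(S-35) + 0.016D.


c = 1449.2 + 4.6*27.0 - 0.055*27.0^2 + 0.00029*27.0^3 + (1.34 - 0.01*27.0)*(33.4 - 35) + 0.016*136 = 1539.48

1539.48 m/s


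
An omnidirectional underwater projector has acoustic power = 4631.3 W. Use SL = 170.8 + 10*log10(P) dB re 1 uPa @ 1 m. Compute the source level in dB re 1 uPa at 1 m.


SL = 170.8 + 10*log10(4631.3) = 170.8 + 36.66 = 207.46

207.46 dB


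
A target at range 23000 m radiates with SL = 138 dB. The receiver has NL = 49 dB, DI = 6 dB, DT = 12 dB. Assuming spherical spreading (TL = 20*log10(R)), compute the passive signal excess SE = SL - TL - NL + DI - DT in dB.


-4.23 dB


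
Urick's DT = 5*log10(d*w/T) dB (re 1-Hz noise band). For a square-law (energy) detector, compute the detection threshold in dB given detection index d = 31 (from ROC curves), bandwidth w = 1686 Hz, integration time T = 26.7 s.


DT = 5*log10(d*w/T) = 5*log10(31 * 1686 / 26.7) = 5*log10(1957.53) = 16.46

16.46 dB


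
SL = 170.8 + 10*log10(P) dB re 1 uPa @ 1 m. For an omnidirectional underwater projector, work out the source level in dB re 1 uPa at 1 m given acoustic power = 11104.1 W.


SL = 170.8 + 10*log10(11104.1) = 170.8 + 40.45 = 211.25

211.25 dB


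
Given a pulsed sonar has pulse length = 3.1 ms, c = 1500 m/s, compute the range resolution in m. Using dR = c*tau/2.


dR = c*tau/2 = 1500 * 3.1e-3 / 2 = 2.325

2.325 m


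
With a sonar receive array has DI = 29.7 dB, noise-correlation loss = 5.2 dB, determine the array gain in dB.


AG = DI - L_corr = 29.7 - 5.2 = 24.5

24.5 dB


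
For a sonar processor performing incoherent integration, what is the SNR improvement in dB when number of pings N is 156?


10.97 dB


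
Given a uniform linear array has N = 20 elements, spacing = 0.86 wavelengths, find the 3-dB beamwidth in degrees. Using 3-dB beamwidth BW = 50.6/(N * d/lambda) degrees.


BW = 50.6 / (20 * 0.86) = 50.6 / 17.2 = 2.94

2.94 deg


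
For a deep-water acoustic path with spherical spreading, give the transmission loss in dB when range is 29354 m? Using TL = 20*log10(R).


TL = 20*log10(29354) = 89.35

89.35 dB


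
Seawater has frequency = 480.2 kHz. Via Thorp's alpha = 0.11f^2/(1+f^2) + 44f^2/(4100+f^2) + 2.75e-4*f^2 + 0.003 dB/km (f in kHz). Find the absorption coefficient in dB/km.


106.757 dB/km


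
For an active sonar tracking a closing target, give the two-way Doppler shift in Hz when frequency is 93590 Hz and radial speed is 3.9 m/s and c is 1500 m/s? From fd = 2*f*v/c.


fd = 2*f*v/c = 2 * 93590 * 3.9 / 1500 = 486.67

486.67 Hz


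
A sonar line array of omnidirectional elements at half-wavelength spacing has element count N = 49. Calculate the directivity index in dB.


DI = 10*log10(49) = 16.9

16.9 dB


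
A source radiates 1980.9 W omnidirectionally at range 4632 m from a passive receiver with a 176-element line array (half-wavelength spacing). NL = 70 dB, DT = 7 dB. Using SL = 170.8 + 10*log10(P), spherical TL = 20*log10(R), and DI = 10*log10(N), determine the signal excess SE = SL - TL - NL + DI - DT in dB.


Step 1: SL = 170.8 + 10*log10(1980.9) = 203.77 dB
Step 2: TL = 20*log10(4632) = 73.32 dB
Step 3: DI = 10*log10(176) = 22.46 dB
Step 4: SE = SL - TL - NL + DI - DT = 203.77 - 73.32 - 70 + 22.46 - 7 = 75.91

75.91 dB


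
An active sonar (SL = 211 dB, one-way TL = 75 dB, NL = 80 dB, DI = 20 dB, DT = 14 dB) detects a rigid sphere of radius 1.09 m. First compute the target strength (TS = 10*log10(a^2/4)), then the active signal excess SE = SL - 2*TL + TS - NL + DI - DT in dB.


Step 1: TS = 10*log10(1.09^2/4) = -5.27 dB
Step 2: SE = SL - 2*TL + TS - NL + DI - DT = 211 - 2*75 + (-5.27) - 80 + 20 - 14 = -18.27

-18.27 dB


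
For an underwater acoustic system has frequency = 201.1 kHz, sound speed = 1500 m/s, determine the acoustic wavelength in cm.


0.75 cm


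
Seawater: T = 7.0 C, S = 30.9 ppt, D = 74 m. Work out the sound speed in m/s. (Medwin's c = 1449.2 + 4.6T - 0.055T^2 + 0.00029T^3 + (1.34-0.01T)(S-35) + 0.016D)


c = 1449.2 + 4.6*7.0 - 0.055*7.0^2 + 0.00029*7.0^3 + (1.34 - 0.01*7.0)*(30.9 - 35) + 0.016*74 = 1474.78

1474.78 m/s


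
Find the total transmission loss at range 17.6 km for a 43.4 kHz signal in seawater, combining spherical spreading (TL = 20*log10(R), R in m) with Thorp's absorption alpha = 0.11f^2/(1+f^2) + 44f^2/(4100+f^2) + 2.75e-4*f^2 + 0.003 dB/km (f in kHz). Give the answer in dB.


Step 1 (Thorp): alpha = 0.11*1883.56/(1+1883.56) + 44*1883.56/(4100+1883.56) + 2.75e-4*1883.56 + 0.003 = 14.4816 dB/km
Step 2: TL_spread = 20*log10(17600) = 84.91 dB
Step 3: TL_abs = alpha*R = 14.4816 * 17.6 = 254.88 dB
Step 4: TL_total = 84.91 + 254.88 = 339.79

339.79 dB


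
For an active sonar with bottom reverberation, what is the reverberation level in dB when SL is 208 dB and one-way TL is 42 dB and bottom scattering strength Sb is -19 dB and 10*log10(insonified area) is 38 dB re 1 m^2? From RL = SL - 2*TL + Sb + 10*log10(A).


RL = SL - 2*TL + Sb + 10*log10(A) = 208 - 2*42 + (-19) + 38 = 143

143 dB


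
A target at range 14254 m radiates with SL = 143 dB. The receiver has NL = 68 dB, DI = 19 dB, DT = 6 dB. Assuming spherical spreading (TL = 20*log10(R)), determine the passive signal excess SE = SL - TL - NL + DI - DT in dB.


4.92 dB


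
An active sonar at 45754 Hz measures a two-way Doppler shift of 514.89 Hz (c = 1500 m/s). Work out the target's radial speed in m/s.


8.44 m/s


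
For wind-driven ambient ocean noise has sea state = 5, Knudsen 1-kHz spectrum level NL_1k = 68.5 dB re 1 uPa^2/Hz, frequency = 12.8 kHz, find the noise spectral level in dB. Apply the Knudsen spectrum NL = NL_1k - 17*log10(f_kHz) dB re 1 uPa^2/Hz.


NL = NL_1k - 17*log10(f_kHz) = 68.5 - 17*log10(12.8) = 68.5 - (18.82) = 49.68

49.68 dB


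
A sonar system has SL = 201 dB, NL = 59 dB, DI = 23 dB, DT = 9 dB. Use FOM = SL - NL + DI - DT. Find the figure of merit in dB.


156 dB


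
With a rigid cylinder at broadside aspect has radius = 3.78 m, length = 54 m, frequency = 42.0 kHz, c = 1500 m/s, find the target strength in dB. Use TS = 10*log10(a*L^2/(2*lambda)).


lambda = 1500/42000 = 0.03571 m
TS = 10*log10(3.78*54^2/(2*0.03571)) = 51.88

51.88 dB


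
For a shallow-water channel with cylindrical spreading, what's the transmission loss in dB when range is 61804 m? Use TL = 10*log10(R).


TL = 10*log10(61804) = 47.91

47.91 dB


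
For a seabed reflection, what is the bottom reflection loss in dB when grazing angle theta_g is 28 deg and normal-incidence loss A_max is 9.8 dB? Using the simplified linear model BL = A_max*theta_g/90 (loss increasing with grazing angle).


BL = A_max * theta_g / 90 = 9.8 * 28 / 90 = 3.05

3.05 dB
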